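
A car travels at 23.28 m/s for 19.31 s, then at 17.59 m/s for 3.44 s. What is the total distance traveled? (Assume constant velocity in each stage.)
d₁ = v₁t₁ = 23.28 × 19.31 = 449.537 m
d₂ = v₂t₂ = 17.59 × 3.44 = 60.5096 m
d_total = 449.537 + 60.5096 = 510.05 m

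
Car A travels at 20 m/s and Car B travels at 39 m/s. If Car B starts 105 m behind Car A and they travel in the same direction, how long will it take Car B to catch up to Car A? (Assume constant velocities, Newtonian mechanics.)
Relative speed: v_rel = 39 - 20 = 19 m/s
Time to catch: t = d₀/v_rel = 105/19 = 5.53 s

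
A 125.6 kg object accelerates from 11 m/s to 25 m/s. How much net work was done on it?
W_net = ΔKE = ½m(v₂² − v₁²) = ½×125.6×(25² − 11²) = 31651.2 J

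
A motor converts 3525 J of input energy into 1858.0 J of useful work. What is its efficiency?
η = W_out/W_in = 1858.0/3525 = 0.5271 = 52.71%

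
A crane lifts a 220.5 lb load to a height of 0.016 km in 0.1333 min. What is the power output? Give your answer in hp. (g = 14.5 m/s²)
W = mgh = 100×14.5×16 = 2.32e+04 J
P = W/t = 2.32e+04/7.998 = 2901 W = 3.891 hp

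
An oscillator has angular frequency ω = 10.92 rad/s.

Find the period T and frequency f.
T = 2π/ω = 2π/10.92 = 0.5754 s; f = ω/2π = 1.738 Hz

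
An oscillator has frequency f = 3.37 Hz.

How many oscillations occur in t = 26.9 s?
n = f×t = 3.37×26.9 = 90.65 oscillations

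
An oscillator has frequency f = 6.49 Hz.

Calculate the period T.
T = 1/f = 1/6.49 = 0.1541 s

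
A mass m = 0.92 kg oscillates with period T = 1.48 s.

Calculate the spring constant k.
T = 2π√(m/k) → k = m(2π/T)² = 0.92×(2π/1.48)² = 16.58 N/m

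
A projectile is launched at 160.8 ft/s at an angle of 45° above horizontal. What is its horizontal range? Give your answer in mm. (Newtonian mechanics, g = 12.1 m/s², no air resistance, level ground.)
R = v₀² sin(2θ) / g (with unit conversion) = 198500.0 mm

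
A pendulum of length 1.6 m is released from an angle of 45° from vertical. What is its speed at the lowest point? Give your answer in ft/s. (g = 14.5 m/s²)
h = L(1 − cosθ) = 1.6×(1 − cos45°) = 0.4686 m
v = √(2gh) = √(2×14.5×0.4686) = 3.686 m/s = 12.09 ft/s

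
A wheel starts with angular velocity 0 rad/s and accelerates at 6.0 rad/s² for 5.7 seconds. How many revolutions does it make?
θ = ω₀t + ½αt² = 0×5.7 + ½×6.0×5.7² = 97.47 rad
Revolutions = θ/(2π) = 97.47/(2π) = 15.51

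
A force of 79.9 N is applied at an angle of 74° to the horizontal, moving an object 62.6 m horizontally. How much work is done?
W = Fd cosθ = 79.9×62.6×cos(74°) = 1378.7 J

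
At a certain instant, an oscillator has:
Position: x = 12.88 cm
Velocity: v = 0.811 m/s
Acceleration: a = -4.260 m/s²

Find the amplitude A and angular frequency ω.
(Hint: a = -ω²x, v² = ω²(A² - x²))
a = −ω²x → ω = √(|a|/x) = √(4.26/0.1288) = 5.751 rad/s
v² = ω²(A² − x²) → A = √(x² + v²/ω²) = √(0.1288² + 0.811²/5.751²) = 0.191 m = 19.1 cm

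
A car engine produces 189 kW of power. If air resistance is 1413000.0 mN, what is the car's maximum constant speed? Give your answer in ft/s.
P = Fv → v = P/F = 189000 W / 1413 N = 133.8 m/s = 438.8 ft/s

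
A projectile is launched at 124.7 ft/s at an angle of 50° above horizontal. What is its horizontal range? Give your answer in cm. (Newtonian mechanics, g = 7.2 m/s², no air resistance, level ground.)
R = v₀² sin(2θ) / g (with unit conversion) = 19760.0 cm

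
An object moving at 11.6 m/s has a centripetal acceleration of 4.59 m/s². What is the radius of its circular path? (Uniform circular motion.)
r = v²/a_c = 11.6²/4.59 = 29.32 m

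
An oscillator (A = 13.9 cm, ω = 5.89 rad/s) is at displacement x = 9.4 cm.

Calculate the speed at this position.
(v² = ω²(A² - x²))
v = ω√(A² − x²) = 5.89×√(0.139² − 0.094²) = 0.6031 m/s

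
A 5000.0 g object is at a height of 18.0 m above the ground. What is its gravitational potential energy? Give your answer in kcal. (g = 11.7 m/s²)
PE = mgh = 5 kg × 11.7 m/s² × 18 m = 1053 J = 0.2517 kcal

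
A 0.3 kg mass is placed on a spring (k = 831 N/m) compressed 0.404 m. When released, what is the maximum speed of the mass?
½kx² = ½mv² → v = x√(k/m) = 0.404×√(831/0.3) = 21.26 m/s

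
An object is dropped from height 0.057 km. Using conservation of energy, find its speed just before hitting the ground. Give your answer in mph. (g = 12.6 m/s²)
mgh = ½mv² → v = √(2gh) = √(2×12.6×57) = 37.9 m/s = 84.78 mph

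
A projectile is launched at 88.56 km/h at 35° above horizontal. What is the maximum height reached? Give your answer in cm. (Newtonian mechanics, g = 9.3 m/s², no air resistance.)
H = v₀²sin²(θ)/(2g) (with unit conversion) = 1070.0 cm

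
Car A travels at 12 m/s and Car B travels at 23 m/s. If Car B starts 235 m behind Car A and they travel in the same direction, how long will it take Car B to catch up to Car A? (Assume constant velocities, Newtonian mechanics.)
Relative speed: v_rel = 23 - 12 = 11 m/s
Time to catch: t = d₀/v_rel = 235/11 = 21.36 s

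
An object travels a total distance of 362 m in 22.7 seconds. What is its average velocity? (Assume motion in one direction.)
v_avg = Δd / Δt = 362 / 22.7 = 15.95 m/s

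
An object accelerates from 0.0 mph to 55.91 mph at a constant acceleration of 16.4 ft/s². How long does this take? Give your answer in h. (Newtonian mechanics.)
t = (v - v₀)/a (with unit conversion) = 0.001389 h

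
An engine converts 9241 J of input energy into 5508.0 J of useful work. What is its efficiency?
η = W_out/W_in = 5508.0/9241 = 0.596 = 59.6%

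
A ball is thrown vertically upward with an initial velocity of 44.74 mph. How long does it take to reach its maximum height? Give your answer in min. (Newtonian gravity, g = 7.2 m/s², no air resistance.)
t_up = v₀/g (with unit conversion) = 0.0463 min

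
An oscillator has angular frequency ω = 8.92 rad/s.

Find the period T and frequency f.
T = 2π/ω = 2π/8.92 = 0.7044 s; f = ω/2π = 1.42 Hz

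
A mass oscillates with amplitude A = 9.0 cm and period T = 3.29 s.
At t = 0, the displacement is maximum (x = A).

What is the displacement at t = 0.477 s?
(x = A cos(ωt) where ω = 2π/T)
ω = 2π/T = 2π/3.29 = 1.91 rad/s
x = A cos(ωt) = 9.0×cos(1.91×0.477) = 5.517 cm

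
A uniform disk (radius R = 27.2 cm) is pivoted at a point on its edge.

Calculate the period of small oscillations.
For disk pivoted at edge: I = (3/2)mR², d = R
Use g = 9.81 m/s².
I/m = (3/2)R² = 0.111 m²; d = R = 0.272 m
T = 2π√((3/2)R²/(gR)) = 2π√(3R/(2g)) = 1.281 s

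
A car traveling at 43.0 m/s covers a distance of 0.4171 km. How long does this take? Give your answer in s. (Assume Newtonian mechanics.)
t = d/v (with unit conversion) = 9.7 s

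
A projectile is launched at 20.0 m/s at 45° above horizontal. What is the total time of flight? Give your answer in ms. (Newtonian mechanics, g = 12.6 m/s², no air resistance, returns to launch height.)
T = 2v₀sin(θ)/g (with unit conversion) = 2245.0 ms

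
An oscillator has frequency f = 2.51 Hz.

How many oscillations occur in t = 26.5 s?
n = f×t = 2.51×26.5 = 66.52 oscillations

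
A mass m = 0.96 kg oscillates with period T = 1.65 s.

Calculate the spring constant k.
T = 2π√(m/k) → k = m(2π/T)² = 0.96×(2π/1.65)² = 13.92 N/m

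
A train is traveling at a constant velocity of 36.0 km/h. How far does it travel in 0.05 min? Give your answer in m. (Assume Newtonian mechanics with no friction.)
d = vt (with unit conversion) = 30.0 m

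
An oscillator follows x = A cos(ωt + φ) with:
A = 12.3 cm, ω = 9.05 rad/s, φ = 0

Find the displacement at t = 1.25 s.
x = A cos(ωt + φ) = 12.3×cos(9.05×1.25 + 0) = 3.833 cm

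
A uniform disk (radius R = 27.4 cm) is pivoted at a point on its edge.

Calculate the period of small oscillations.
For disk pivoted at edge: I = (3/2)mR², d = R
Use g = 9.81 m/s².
I/m = (3/2)R² = 0.1126 m²; d = R = 0.274 m
T = 2π√((3/2)R²/(gR)) = 2π√(3R/(2g)) = 1.286 s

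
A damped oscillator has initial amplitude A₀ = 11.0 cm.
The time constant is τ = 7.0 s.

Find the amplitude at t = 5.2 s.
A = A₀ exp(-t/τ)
A = A₀ exp(−t/τ) = 11.0×exp(−5.2/7.0) = 5.233 cm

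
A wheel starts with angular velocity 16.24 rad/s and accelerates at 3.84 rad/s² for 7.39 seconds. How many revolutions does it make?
θ = ω₀t + ½αt² = 16.24×7.39 + ½×3.84×7.39² = 224.87 rad
Revolutions = θ/(2π) = 224.87/(2π) = 35.79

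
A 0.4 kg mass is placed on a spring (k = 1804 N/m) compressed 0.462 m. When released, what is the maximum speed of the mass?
½kx² = ½mv² → v = x√(k/m) = 0.462×√(1804/0.4) = 31.03 m/s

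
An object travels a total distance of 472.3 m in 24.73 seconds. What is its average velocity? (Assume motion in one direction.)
v_avg = Δd / Δt = 472.3 / 24.73 = 19.1 m/s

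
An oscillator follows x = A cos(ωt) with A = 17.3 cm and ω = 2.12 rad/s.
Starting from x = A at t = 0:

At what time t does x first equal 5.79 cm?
cos(ωt) = x/A = 5.79/17.3 = 0.3347
ωt = arccos(0.3347) = 1.23 rad
t = 1.23/2.12 = 0.58 s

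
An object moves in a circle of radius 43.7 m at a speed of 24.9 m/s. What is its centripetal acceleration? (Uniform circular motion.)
a_c = v²/r = 24.9²/43.7 = 620.01/43.7 = 14.19 m/s²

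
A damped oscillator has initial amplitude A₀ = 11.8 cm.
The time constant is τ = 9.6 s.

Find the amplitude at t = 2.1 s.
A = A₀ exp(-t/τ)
A = A₀ exp(−t/τ) = 11.8×exp(−2.1/9.6) = 9.482 cm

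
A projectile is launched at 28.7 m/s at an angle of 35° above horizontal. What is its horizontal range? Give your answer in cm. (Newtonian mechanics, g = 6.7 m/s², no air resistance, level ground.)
R = v₀² sin(2θ) / g (with unit conversion) = 11550.0 cm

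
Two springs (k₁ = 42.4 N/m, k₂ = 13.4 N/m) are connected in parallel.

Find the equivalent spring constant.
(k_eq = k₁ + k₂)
k_eq = k₁ + k₂ = 42.4 + 13.4 = 55.8 N/m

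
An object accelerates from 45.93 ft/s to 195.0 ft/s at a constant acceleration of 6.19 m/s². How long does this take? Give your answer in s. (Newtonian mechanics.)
t = (v - v₀)/a (with unit conversion) = 7.34 s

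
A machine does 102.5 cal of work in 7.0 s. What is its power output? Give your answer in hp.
P = W/t = 428.9 J / 7 s = 61.27 W = 0.08216 hp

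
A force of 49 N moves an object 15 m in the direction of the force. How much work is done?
W = Fd = 49×15 = 735.0 J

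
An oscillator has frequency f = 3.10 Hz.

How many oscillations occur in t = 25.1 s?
n = f×t = 3.1×25.1 = 77.81 oscillations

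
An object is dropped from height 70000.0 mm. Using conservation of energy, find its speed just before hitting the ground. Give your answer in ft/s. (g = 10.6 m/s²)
mgh = ½mv² → v = √(2gh) = √(2×10.6×70) = 38.52 m/s = 126.4 ft/s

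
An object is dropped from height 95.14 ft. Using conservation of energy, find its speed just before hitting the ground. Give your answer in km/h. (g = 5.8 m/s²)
mgh = ½mv² → v = √(2gh) = √(2×5.8×29) = 18.34 m/s = 66.03 km/h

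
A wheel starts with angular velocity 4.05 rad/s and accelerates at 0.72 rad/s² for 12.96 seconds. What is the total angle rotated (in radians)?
θ = ω₀t + ½αt² = 4.05×12.96 + ½×0.72×12.96² = 112.95 rad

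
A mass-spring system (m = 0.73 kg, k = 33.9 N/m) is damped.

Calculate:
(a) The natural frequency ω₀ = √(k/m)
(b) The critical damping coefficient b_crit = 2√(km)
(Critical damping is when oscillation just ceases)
ω₀ = √(k/m) = √(33.9/0.73) = 6.815 rad/s
b_crit = 2√(km) = 2√(33.9×0.73) = 9.949 kg/s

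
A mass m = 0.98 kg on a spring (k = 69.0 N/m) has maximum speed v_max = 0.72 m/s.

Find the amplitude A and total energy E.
½mv²_max = ½kA² → A = v_max√(m/k) = 0.72×√(0.98/69.0) = 0.08581 m = 8.581 cm
E = ½mv²_max = ½×0.98×0.72² = 0.254 J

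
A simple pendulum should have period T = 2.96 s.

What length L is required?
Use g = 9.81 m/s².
T = 2π√(L/g) → L = g(T/2π)² = 9.81×(2.96/2π)² = 2.177 m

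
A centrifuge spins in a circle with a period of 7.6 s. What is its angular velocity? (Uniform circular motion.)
ω = 2π/T = 2π/7.6 = 0.8267 rad/s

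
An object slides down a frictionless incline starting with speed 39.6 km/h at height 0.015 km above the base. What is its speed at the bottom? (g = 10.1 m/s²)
½mv₀² + mgh = ½mv² → v = √(v₀² + 2gh) = √(11² + 2×10.1×15) = 20.59 m/s = 74.13 km/h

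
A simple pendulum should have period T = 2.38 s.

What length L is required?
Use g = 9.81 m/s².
T = 2π√(L/g) → L = g(T/2π)² = 9.81×(2.38/2π)² = 1.408 m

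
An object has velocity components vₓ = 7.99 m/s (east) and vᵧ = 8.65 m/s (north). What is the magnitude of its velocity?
|v| = √(vₓ² + vᵧ²) = √(7.99² + 8.65²) = √(138.663) = 11.78 m/s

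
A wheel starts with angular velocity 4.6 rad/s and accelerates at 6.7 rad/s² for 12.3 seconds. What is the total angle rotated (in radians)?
θ = ω₀t + ½αt² = 4.6×12.3 + ½×6.7×12.3² = 563.4 rad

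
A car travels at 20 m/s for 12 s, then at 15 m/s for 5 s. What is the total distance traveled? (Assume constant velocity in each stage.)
d₁ = v₁t₁ = 20 × 12 = 240 m
d₂ = v₂t₂ = 15 × 5 = 75 m
d_total = 240 + 75 = 315 m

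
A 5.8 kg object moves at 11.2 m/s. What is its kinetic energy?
KE = ½mv² = ½×5.8×11.2² = 363.776 J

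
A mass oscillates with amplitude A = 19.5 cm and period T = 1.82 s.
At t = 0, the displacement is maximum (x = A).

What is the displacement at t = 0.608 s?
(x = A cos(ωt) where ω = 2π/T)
ω = 2π/T = 2π/1.82 = 3.452 rad/s
x = A cos(ωt) = 19.5×cos(3.452×0.608) = -9.828 cm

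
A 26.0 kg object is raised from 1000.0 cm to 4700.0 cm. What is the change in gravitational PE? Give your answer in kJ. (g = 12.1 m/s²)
ΔPE = mg(h₂ − h₁) = 26 kg × 12.1 m/s² × (47 − 10) m = 1.164e+04 J = 11.64 kJ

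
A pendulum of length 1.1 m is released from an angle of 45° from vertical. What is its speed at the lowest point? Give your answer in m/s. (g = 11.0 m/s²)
h = L(1 − cosθ) = 1.1×(1 − cos45°) = 0.3222 m
v = √(2gh) = √(2×11.0×0.3222) = 2.662 m/s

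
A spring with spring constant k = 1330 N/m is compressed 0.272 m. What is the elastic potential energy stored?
PE = ½kx² = ½×1330×0.272² = 49.2 J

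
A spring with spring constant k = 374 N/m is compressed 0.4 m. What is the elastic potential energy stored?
PE = ½kx² = ½×374×0.4² = 29.92 J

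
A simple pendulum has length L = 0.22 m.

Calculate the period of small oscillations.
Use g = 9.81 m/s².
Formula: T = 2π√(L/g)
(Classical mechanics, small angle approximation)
T = 2π√(L/g) = 2π√(0.22/9.81) = 0.9409 s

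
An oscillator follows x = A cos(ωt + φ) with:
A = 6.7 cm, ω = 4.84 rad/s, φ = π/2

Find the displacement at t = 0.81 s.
x = A cos(ωt + φ) = 6.7×cos(4.84×0.81 + π/2) = 4.706 cm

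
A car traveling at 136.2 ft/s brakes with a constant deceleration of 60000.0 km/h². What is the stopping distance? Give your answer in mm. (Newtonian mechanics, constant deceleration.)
d = v₀² / (2a) (with unit conversion) = 186100.0 mm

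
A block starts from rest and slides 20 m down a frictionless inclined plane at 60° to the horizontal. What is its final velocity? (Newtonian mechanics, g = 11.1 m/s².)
a = g sin(θ) = 11.1 × sin(60°) = 9.61 m/s²
v = √(2ad) = √(2 × 9.61 × 20) = 19.61 m/s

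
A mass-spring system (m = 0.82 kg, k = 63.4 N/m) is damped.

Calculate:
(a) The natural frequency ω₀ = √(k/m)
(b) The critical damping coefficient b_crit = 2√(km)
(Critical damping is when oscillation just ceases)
ω₀ = √(k/m) = √(63.4/0.82) = 8.793 rad/s
b_crit = 2√(km) = 2√(63.4×0.82) = 14.42 kg/s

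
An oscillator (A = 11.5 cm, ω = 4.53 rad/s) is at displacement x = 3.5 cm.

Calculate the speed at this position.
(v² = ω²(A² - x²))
v = ω√(A² − x²) = 4.53×√(0.115² − 0.035²) = 0.4962 m/s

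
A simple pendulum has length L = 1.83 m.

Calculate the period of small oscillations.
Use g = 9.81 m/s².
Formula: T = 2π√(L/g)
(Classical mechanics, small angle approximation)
T = 2π√(L/g) = 2π√(1.83/9.81) = 2.714 s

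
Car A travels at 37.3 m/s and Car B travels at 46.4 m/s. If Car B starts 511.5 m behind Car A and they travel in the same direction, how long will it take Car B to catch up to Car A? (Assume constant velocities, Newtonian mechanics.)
Relative speed: v_rel = 46.4 - 37.3 = 9.1 m/s
Time to catch: t = d₀/v_rel = 511.5/9.1 = 56.21 s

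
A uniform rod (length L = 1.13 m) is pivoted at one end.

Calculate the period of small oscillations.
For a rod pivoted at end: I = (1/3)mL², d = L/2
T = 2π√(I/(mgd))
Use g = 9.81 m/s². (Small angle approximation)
I/m = (1/3)L² = 0.4256 m²; d = L/2 = 0.565 m
T = 2π√(I/(mgd)) = 2π√(0.4256/(9.81×0.565)) = 1.741 s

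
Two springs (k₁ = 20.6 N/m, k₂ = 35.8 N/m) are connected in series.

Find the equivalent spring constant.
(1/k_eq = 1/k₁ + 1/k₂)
1/k_eq = 1/20.6 + 1/35.8 = 0.076477; k_eq = 13.08 N/m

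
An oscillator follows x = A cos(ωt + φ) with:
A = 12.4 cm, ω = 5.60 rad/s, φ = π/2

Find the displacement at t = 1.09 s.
x = A cos(ωt + φ) = 12.4×cos(5.6×1.09 + π/2) = 2.21 cm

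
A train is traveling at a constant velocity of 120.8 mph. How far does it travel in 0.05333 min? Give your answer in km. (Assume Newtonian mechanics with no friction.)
d = vt (with unit conversion) = 0.1728 km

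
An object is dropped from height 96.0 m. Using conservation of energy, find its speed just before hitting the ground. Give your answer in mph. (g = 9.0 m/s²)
mgh = ½mv² → v = √(2gh) = √(2×9.0×96) = 41.57 m/s = 92.99 mph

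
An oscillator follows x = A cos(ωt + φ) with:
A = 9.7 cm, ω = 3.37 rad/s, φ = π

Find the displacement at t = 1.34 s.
x = A cos(ωt + φ) = 9.7×cos(3.37×1.34 + π) = 1.895 cm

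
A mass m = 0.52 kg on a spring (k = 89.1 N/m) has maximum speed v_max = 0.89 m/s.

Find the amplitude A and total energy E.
½mv²_max = ½kA² → A = v_max√(m/k) = 0.89×√(0.52/89.1) = 0.06799 m = 6.799 cm
E = ½mv²_max = ½×0.52×0.89² = 0.2059 J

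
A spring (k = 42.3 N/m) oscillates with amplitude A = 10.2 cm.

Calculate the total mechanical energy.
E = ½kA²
E = ½kA² = ½×42.3×(0.102)² = 0.22 J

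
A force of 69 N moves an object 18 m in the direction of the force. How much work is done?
W = Fd = 69×18 = 1242.0 J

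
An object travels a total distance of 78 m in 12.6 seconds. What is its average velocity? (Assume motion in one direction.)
v_avg = Δd / Δt = 78 / 12.6 = 6.19 m/s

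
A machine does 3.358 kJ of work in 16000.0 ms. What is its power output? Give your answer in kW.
P = W/t = 3358 J / 16 s = 209.9 W = 0.2099 kW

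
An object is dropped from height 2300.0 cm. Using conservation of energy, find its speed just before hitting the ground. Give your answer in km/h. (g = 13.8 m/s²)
mgh = ½mv² → v = √(2gh) = √(2×13.8×23) = 25.2 m/s = 90.7 km/h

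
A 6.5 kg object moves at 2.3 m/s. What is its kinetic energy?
KE = ½mv² = ½×6.5×2.3² = 17.1925 J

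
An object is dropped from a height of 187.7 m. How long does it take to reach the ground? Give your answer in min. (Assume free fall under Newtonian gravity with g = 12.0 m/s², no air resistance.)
t = √(2h/g) (with unit conversion) = 0.09322 min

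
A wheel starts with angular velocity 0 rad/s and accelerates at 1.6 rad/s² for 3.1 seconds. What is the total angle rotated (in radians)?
θ = ω₀t + ½αt² = 0×3.1 + ½×1.6×3.1² = 7.69 rad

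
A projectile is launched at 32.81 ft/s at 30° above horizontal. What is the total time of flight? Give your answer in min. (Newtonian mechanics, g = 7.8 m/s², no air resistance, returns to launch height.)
T = 2v₀sin(θ)/g (with unit conversion) = 0.02137 min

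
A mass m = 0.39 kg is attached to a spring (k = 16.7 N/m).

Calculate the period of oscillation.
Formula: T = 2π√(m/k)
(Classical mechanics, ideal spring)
T = 2π√(m/k) = 2π√(0.39/16.7) = 0.9602 s; f = 1/T = 1.041 Hz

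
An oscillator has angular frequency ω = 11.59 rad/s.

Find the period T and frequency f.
T = 2π/ω = 2π/11.59 = 0.5421 s; f = ω/2π = 1.845 Hz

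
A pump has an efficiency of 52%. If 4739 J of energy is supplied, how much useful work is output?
W_out = η × W_in = 0.52 × 4739 = 2464.3 J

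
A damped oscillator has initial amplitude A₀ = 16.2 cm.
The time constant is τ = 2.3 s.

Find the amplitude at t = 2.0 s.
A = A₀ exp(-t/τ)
A = A₀ exp(−t/τ) = 16.2×exp(−2.0/2.3) = 6.79 cm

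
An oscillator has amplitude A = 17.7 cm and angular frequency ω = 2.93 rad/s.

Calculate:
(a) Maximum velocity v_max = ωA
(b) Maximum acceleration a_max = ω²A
v_max = ωA = 2.93×0.177 = 0.5186 m/s
a_max = ω²A = 2.93²×0.177 = 1.52 m/s²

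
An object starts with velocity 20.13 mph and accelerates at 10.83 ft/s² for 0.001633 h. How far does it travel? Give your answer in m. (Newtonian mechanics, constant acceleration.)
d = v₀t + ½at² (with unit conversion) = 109.9 m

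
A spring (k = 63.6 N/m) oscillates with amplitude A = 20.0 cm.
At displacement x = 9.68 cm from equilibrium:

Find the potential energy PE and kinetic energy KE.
E_total = ½kA² = ½×63.6×(0.2)² = 1.272 J
PE = ½kx² = ½×63.6×(0.0968)² = 0.298 J
KE = E_total − PE = 0.974 J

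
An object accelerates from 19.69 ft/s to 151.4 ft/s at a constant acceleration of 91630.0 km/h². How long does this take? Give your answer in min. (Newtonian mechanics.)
t = (v - v₀)/a (with unit conversion) = 0.09463 min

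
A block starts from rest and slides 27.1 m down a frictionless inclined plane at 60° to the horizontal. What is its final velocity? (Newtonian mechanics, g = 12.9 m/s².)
a = g sin(θ) = 12.9 × sin(60°) = 11.17 m/s²
v = √(2ad) = √(2 × 11.17 × 27.1) = 24.61 m/s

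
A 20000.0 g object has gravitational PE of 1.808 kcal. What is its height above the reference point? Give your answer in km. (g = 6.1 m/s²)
PE = mgh → h = PE/(mg) = 7565 J / (20 kg × 6.1 m/s²) = 62.01 m = 0.06201 km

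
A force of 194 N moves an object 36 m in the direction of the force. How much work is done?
W = Fd = 194×36 = 6984.0 J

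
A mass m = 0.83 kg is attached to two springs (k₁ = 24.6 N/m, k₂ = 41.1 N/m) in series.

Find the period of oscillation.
k_eq = k₁k₂/(k₁+k₂) = 15.39 N/m
T = 2π√(m/k_eq) = 2π√(0.83/15.39) = 1.459 s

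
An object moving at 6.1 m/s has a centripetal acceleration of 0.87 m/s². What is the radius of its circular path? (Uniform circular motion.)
r = v²/a_c = 6.1²/0.87 = 42.77 m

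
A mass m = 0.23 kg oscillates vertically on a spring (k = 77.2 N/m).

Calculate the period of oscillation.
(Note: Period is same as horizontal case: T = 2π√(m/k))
T = 2π√(m/k) = 2π√(0.23/77.2) = 0.343 s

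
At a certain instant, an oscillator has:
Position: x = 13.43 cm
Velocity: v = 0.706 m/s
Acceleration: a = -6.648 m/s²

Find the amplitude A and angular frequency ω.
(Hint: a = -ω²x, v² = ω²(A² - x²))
a = −ω²x → ω = √(|a|/x) = √(6.648/0.1343) = 7.036 rad/s
v² = ω²(A² − x²) → A = √(x² + v²/ω²) = √(0.1343² + 0.706²/7.036²) = 0.1676 m = 16.76 cm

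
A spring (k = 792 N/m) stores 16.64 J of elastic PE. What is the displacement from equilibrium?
PE = ½kx² → x = √(2PE/k) = √(2×16.64/792) = 0.205 m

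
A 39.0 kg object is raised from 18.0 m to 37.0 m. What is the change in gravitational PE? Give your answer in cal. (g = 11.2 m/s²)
ΔPE = mg(h₂ − h₁) = 39 kg × 11.2 m/s² × (37 − 18) m = 8299 J = 1984.0 cal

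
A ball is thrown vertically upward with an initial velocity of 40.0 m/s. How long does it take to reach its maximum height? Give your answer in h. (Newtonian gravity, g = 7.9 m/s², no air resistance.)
t_up = v₀/g (with unit conversion) = 0.001406 h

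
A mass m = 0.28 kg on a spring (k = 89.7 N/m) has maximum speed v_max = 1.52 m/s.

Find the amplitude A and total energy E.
½mv²_max = ½kA² → A = v_max√(m/k) = 1.52×√(0.28/89.7) = 0.08492 m = 8.492 cm
E = ½mv²_max = ½×0.28×1.52² = 0.3235 J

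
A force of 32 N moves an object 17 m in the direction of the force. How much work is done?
W = Fd = 32×17 = 544.0 J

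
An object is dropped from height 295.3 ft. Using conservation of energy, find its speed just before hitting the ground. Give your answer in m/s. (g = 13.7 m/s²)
mgh = ½mv² → v = √(2gh) = √(2×13.7×90.01) = 49.66 m/s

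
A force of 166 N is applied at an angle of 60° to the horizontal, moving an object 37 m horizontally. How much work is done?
W = Fd cosθ = 166×37×cos(60°) = 3071.0 J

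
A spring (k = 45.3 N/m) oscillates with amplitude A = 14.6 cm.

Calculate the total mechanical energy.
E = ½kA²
E = ½kA² = ½×45.3×(0.146)² = 0.4828 J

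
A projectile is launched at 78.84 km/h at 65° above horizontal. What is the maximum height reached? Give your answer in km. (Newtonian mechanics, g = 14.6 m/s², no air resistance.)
H = v₀²sin²(θ)/(2g) (with unit conversion) = 0.01349 km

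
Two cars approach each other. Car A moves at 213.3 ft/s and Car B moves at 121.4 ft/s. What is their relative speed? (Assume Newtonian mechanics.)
v_rel = v_A + v_B = 213.3 + 121.4 = 334.7 ft/s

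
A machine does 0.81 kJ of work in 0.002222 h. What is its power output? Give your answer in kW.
P = W/t = 810 J / 7.999 s = 101.3 W = 0.1013 kW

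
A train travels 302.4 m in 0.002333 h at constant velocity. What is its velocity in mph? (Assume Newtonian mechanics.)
v = d/t (with unit conversion) = 80.54 mph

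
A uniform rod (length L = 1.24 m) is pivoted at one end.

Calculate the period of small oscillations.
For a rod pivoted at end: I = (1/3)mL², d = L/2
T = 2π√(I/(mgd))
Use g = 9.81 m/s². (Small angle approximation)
I/m = (1/3)L² = 0.5125 m²; d = L/2 = 0.62 m
T = 2π√(I/(mgd)) = 2π√(0.5125/(9.81×0.62)) = 1.824 s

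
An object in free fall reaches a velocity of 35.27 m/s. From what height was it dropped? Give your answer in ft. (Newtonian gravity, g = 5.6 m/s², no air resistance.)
h = v²/(2g) (with unit conversion) = 364.4 ft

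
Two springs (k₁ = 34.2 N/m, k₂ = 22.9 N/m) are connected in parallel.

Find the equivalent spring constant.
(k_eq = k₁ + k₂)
k_eq = k₁ + k₂ = 34.2 + 22.9 = 57.1 N/m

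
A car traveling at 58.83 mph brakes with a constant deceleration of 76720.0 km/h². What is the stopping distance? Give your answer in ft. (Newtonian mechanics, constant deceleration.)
d = v₀² / (2a) (with unit conversion) = 191.7 ft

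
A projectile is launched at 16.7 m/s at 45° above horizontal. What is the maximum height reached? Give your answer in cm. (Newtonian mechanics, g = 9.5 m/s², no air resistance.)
H = v₀²sin²(θ)/(2g) (with unit conversion) = 733.9 cm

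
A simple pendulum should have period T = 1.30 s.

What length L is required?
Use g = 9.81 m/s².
T = 2π√(L/g) → L = g(T/2π)² = 9.81×(1.3/2π)² = 0.4199 m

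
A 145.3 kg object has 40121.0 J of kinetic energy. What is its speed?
KE = ½mv² → v = √(2KE/m) = √(2×40121.0/145.3) = 23.5 m/s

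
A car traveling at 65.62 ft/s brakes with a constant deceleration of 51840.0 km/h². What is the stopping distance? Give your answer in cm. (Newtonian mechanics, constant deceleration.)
d = v₀² / (2a) (with unit conversion) = 5000.0 cm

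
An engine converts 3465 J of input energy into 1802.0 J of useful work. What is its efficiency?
η = W_out/W_in = 1802.0/3465 = 0.5201 = 52.01%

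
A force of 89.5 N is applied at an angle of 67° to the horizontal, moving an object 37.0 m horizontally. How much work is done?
W = Fd cosθ = 89.5×37.0×cos(67°) = 1293.9 J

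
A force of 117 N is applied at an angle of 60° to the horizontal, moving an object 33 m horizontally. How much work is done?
W = Fd cosθ = 117×33×cos(60°) = 1930.5 J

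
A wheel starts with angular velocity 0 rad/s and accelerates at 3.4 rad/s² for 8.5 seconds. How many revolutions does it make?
θ = ω₀t + ½αt² = 0×8.5 + ½×3.4×8.5² = 122.83 rad
Revolutions = θ/(2π) = 122.83/(2π) = 19.55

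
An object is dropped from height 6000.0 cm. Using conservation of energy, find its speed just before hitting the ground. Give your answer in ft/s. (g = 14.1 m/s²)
mgh = ½mv² → v = √(2gh) = √(2×14.1×60) = 41.13 m/s = 135.0 ft/s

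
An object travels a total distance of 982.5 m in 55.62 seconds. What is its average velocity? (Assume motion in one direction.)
v_avg = Δd / Δt = 982.5 / 55.62 = 17.66 m/s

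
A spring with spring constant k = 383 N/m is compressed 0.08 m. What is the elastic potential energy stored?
PE = ½kx² = ½×383×0.08² = 1.226 J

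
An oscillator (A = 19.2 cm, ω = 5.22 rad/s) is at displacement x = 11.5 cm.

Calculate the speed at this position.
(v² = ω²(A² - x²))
v = ω√(A² − x²) = 5.22×√(0.192² − 0.115²) = 0.8026 m/s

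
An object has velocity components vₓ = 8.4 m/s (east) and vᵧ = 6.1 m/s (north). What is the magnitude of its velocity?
|v| = √(vₓ² + vᵧ²) = √(8.4² + 6.1²) = √(107.77) = 10.38 m/s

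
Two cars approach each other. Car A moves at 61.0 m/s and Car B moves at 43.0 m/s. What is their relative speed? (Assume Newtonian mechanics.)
v_rel = v_A + v_B = 61.0 + 43.0 = 104.0 m/s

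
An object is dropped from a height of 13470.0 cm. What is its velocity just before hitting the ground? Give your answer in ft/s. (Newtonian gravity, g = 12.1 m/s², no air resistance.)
v = √(2gh) (with unit conversion) = 187.3 ft/s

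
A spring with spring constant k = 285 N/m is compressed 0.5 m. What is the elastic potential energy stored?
PE = ½kx² = ½×285×0.5² = 35.62 J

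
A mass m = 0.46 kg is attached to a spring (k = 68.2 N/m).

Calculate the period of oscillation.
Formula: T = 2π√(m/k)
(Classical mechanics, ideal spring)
T = 2π√(m/k) = 2π√(0.46/68.2) = 0.516 s; f = 1/T = 1.938 Hz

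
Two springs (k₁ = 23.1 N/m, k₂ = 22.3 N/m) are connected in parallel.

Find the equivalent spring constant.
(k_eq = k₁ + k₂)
k_eq = k₁ + k₂ = 23.1 + 22.3 = 45.4 N/m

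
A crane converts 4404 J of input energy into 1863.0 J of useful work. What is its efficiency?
η = W_out/W_in = 1863.0/4404 = 0.423 = 42.3%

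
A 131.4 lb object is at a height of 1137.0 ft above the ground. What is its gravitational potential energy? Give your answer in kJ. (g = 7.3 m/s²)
PE = mgh = 59.6 kg × 7.3 m/s² × 346.6 m = 1.508e+05 J = 150.8 kJ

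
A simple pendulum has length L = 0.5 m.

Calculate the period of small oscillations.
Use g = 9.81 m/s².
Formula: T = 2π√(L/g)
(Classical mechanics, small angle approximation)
T = 2π√(L/g) = 2π√(0.5/9.81) = 1.419 s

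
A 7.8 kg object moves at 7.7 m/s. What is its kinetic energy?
KE = ½mv² = ½×7.8×7.7² = 231.231 J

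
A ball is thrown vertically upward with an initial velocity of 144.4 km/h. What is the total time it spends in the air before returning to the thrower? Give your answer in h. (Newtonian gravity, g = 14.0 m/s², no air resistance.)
t_total = 2v₀/g (with unit conversion) = 0.001592 h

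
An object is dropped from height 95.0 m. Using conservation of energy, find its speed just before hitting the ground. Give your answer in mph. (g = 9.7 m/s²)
mgh = ½mv² → v = √(2gh) = √(2×9.7×95) = 42.93 m/s = 96.03 mph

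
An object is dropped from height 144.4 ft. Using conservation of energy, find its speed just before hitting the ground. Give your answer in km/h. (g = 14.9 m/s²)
mgh = ½mv² → v = √(2gh) = √(2×14.9×44.01) = 36.22 m/s = 130.4 km/h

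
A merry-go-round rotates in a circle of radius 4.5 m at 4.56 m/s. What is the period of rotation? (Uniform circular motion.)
T = 2πr/v = 2π×4.5/4.56 = 6.2 s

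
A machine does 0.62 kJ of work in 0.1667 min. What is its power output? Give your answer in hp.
P = W/t = 620 J / 10 s = 61.99 W = 0.08313 hp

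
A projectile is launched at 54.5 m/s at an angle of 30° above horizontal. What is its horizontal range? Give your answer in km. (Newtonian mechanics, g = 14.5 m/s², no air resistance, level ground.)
R = v₀² sin(2θ) / g (with unit conversion) = 0.1774 km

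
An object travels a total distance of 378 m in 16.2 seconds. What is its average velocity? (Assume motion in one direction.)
v_avg = Δd / Δt = 378 / 16.2 = 23.33 m/s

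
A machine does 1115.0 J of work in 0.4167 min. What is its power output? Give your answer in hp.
P = W/t = 1115 J / 25 s = 44.6 W = 0.0598 hp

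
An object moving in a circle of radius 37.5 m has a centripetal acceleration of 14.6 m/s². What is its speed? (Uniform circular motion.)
v = √(a_c × r) = √(14.6 × 37.5) = 23.4 m/s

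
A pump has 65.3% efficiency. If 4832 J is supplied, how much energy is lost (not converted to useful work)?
W_out = η × W_in = 0.653×4832 = 3155.3 J
W_lost = W_in − W_out = 4832 − 3155.3 = 1676.7 J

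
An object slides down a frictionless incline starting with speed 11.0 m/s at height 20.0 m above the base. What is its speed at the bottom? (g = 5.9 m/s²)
½mv₀² + mgh = ½mv² → v = √(v₀² + 2gh) = √(11² + 2×5.9×20) = 18.89 m/s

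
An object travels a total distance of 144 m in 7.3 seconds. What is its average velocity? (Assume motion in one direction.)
v_avg = Δd / Δt = 144 / 7.3 = 19.73 m/s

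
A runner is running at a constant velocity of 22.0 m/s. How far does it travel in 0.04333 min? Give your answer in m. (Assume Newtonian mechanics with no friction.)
d = vt (with unit conversion) = 57.2 m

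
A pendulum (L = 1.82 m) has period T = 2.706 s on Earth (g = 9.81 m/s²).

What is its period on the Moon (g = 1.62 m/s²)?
T = 2π√(L/g), so T_moon/T_earth = √(g_earth/g_moon)
T_moon = 2π√(1.82/1.62) = 6.66 s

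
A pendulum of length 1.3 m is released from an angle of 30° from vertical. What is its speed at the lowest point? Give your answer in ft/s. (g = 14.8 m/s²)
h = L(1 − cosθ) = 1.3×(1 − cos30°) = 0.1742 m
v = √(2gh) = √(2×14.8×0.1742) = 2.271 m/s = 7.449 ft/s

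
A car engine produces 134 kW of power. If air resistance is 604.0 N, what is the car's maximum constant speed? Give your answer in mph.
P = Fv → v = P/F = 134000 W / 604 N = 221.9 m/s = 496.3 mph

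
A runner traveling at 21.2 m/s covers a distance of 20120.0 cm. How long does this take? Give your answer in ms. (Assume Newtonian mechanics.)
t = d/v (with unit conversion) = 9491.0 ms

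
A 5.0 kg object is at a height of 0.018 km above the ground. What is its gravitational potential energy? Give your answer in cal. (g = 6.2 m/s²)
PE = mgh = 5 kg × 6.2 m/s² × 18 m = 558 J = 133.4 cal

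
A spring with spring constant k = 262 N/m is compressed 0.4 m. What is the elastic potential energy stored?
PE = ½kx² = ½×262×0.4² = 20.96 J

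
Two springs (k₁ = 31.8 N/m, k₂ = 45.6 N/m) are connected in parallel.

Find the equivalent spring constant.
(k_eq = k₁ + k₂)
k_eq = k₁ + k₂ = 31.8 + 45.6 = 77.4 N/m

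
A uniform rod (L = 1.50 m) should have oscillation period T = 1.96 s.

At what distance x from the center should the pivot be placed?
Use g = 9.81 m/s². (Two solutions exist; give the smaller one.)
T = 2π√((L²/12 + x²)/(gx)). Let c = T²g/(4π²) = 0.9546.
x² − cx + L²/12 = 0 → x = (c − √(c² − L²/3))/2 = 0.2765 m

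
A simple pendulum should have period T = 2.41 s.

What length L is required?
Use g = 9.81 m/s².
T = 2π√(L/g) → L = g(T/2π)² = 9.81×(2.41/2π)² = 1.443 m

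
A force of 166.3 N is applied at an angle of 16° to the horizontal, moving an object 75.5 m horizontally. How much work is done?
W = Fd cosθ = 166.3×75.5×cos(16°) = 12069.0 J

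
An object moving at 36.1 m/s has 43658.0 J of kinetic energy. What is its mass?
KE = ½mv² → m = 2KE/v² = 2×43658.0/36.1² = 67.0 kg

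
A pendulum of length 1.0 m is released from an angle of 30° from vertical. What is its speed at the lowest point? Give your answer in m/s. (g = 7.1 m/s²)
h = L(1 − cosθ) = 1.0×(1 − cos30°) = 0.134 m
v = √(2gh) = √(2×7.1×0.134) = 1.379 m/s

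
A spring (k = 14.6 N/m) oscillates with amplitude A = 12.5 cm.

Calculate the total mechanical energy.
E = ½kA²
E = ½kA² = ½×14.6×(0.125)² = 0.1141 J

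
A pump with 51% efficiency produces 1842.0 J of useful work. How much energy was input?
W_in = W_out/η = 1842.0/0.51 = 3611.8 J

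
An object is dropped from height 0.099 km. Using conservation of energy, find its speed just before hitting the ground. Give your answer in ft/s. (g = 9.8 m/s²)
mgh = ½mv² → v = √(2gh) = √(2×9.8×99) = 44.05 m/s = 144.5 ft/s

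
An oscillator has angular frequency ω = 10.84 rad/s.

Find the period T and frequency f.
T = 2π/ω = 2π/10.84 = 0.5796 s; f = ω/2π = 1.725 Hz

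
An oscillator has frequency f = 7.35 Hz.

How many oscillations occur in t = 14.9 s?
n = f×t = 7.35×14.9 = 109.5 oscillations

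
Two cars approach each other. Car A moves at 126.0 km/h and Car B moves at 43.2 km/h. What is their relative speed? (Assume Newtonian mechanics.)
v_rel = v_A + v_B = 126.0 + 43.2 = 169.2 km/h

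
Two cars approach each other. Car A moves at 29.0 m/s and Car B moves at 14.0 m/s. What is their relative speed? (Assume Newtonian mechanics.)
v_rel = v_A + v_B = 29.0 + 14.0 = 43.0 m/s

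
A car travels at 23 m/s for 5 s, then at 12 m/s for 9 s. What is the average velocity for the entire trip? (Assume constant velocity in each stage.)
d₁ = v₁t₁ = 23 × 5 = 115 m
d₂ = v₂t₂ = 12 × 9 = 108 m
d_total = 223 m, t_total = 14 s
v_avg = d_total/t_total = 223/14 = 15.93 m/s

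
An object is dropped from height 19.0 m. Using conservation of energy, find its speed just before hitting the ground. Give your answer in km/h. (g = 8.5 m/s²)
mgh = ½mv² → v = √(2gh) = √(2×8.5×19) = 17.97 m/s = 64.7 km/h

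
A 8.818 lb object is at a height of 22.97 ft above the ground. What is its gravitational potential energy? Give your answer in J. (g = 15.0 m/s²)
PE = mgh = 4 kg × 15.0 m/s² × 7.001 m = 420.1 J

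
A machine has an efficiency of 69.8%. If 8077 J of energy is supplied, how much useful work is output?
W_out = η × W_in = 0.698 × 8077 = 5637.7 J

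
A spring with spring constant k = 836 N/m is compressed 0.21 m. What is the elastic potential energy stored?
PE = ½kx² = ½×836×0.21² = 18.43 J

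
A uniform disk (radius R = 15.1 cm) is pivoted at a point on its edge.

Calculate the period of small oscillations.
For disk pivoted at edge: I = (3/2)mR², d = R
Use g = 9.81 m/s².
I/m = (3/2)R² = 0.0342 m²; d = R = 0.151 m
T = 2π√((3/2)R²/(gR)) = 2π√(3R/(2g)) = 0.9547 s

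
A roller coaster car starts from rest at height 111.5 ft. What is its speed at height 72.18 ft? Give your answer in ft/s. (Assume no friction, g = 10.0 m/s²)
mgh₁ = ½mv₂² + mgh₂ → v₂ = √(2g(h₁−h₂)) = √(2×10.0×(33.99−22)) = 15.48 m/s = 50.79 ft/s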